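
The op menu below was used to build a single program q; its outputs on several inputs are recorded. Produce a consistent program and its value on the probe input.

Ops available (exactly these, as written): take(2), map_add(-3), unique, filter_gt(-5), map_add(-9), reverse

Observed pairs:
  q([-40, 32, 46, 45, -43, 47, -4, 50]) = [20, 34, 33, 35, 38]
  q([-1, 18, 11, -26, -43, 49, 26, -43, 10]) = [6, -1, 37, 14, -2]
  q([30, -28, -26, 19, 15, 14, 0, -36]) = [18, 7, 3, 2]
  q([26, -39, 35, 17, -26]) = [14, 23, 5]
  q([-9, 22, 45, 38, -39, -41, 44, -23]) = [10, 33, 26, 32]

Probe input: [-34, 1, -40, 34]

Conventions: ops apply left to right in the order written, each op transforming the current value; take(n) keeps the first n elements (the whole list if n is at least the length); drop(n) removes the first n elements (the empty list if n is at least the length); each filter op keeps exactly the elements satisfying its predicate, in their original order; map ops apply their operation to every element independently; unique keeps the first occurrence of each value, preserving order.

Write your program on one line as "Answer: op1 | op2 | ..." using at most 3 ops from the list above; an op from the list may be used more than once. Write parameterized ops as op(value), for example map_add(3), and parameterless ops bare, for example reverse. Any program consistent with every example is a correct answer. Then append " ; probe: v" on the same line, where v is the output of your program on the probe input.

map_add(-9) | map_add(-3) | filter_gt(-5) ; probe: [22]

Check, running the answer program on each example:
  [-40, 32, 46, 45, -43, 47, -4, 50] -> [-49, 23, 37, 36, -52, 38, -13, 41] -> [-52, 20, 34, 33, -55, 35, -16, 38] -> [20, 34, 33, 35, 38]
  [-1, 18, 11, -26, -43, 49, 26, -43, 10] -> [-10, 9, 2, -35, -52, 40, 17, -52, 1] -> [-13, 6, -1, -38, -55, 37, 14, -55, -2] -> [6, -1, 37, 14, -2]
  [30, -28, -26, 19, 15, 14, 0, -36] -> [21, -37, -35, 10, 6, 5, -9, -45] -> [18, -40, -38, 7, 3, 2, -12, -48] -> [18, 7, 3, 2]
  [26, -39, 35, 17, -26] -> [17, -48, 26, 8, -35] -> [14, -51, 23, 5, -38] -> [14, 23, 5]
  [-9, 22, 45, 38, -39, -41, 44, -23] -> [-18, 13, 36, 29, -48, -50, 35, -32] -> [-21, 10, 33, 26, -51, -53, 32, -35] -> [10, 33, 26, 32]
  probe: [-34, 1, -40, 34] -> [-43, -8, -49, 25] -> [-46, -11, -52, 22] -> [22]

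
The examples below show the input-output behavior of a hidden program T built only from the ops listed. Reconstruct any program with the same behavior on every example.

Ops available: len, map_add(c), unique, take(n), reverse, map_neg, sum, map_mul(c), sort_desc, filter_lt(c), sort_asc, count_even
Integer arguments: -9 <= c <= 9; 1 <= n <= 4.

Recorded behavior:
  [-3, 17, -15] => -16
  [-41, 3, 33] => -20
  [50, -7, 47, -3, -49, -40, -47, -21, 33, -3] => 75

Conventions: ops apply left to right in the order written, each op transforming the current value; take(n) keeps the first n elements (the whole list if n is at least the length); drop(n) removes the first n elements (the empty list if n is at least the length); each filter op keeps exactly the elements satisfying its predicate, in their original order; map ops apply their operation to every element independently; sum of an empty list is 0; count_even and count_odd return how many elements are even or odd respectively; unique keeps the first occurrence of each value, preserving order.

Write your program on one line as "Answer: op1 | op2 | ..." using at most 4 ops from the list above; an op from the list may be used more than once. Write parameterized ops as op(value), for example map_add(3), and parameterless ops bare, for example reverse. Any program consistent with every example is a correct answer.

take(3) | sort_asc | map_add(-5) | sum

Check, running the answer program on each example:
  [-3, 17, -15] -> [-3, 17, -15] -> [-15, -3, 17] -> [-20, -8, 12] -> -16
  [-41, 3, 33] -> [-41, 3, 33] -> [-41, 3, 33] -> [-46, -2, 28] -> -20
  [50, -7, 47, -3, -49, -40, -47, -21, 33, -3] -> [50, -7, 47] -> [-7, 47, 50] -> [-12, 42, 45] -> 75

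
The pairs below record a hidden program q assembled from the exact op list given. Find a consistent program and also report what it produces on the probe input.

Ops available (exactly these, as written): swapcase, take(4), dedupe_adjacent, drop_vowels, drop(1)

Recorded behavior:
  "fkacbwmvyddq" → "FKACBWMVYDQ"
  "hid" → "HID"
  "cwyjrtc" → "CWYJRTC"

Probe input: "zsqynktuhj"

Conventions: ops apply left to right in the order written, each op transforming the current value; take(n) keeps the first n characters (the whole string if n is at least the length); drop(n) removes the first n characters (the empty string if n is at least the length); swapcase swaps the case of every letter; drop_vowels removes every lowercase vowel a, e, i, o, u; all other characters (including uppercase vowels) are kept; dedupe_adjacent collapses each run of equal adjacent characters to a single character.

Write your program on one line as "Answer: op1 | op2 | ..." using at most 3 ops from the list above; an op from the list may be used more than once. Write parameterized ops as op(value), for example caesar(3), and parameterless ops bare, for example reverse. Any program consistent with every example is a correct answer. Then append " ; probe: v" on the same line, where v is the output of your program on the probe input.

swapcase | dedupe_adjacent ; probe: "ZSQYNKTUHJ"

Check, running the answer program on each example:
  "fkacbwmvyddq" -> "FKACBWMVYDDQ" -> "FKACBWMVYDQ"
  "hid" -> "HID" -> "HID"
  "cwyjrtc" -> "CWYJRTC" -> "CWYJRTC"
  probe: "zsqynktuhj" -> "ZSQYNKTUHJ" -> "ZSQYNKTUHJ"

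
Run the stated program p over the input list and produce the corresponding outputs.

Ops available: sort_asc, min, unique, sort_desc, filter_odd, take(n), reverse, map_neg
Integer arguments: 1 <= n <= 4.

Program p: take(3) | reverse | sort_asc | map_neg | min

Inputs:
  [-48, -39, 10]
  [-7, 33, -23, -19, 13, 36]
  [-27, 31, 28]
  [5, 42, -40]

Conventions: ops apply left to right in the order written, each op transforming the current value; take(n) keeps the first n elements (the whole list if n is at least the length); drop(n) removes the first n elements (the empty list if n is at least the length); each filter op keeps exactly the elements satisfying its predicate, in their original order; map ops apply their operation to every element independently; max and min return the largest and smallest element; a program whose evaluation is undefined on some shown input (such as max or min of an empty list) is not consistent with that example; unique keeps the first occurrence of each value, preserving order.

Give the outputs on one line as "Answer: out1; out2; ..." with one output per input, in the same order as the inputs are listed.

-10; -33; -31; -42

Execution, op by op:
  [-48, -39, 10] -> [-48, -39, 10] -> [10, -39, -48] -> [-48, -39, 10] -> [48, 39, -10] -> -10
  [-7, 33, -23, -19, 13, 36] -> [-7, 33, -23] -> [-23, 33, -7] -> [-23, -7, 33] -> [23, 7, -33] -> -33
  [-27, 31, 28] -> [-27, 31, 28] -> [28, 31, -27] -> [-27, 28, 31] -> [27, -28, -31] -> -31
  [5, 42, -40] -> [5, 42, -40] -> [-40, 42, 5] -> [-40, 5, 42] -> [40, -5, -42] -> -42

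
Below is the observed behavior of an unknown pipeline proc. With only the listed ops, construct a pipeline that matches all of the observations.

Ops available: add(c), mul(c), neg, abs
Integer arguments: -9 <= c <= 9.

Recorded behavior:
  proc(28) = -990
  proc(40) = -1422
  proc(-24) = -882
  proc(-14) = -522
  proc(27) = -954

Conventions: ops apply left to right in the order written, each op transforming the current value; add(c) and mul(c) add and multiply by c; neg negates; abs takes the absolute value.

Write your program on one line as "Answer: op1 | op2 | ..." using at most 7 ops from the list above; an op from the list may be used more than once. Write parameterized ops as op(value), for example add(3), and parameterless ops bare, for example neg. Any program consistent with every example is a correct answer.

mul(3) | mul(-4) | add(6) | abs | neg | mul(3)

Check, running the answer program on each example:
  28 -> 84 -> -336 -> -330 -> 330 -> -330 -> -990
  40 -> 120 -> -480 -> -474 -> 474 -> -474 -> -1422
  -24 -> -72 -> 288 -> 294 -> 294 -> -294 -> -882
  -14 -> -42 -> 168 -> 174 -> 174 -> -174 -> -522
  27 -> 81 -> -324 -> -318 -> 318 -> -318 -> -954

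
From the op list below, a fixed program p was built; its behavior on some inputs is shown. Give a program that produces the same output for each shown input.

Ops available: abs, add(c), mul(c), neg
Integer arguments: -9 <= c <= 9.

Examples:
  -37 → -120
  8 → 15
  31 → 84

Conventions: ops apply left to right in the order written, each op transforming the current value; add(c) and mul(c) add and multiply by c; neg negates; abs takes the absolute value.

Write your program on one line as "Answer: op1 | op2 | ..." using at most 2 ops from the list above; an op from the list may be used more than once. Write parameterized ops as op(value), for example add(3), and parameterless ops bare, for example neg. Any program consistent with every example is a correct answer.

add(-3) | mul(3)

Check, running the answer program on each example:
  -37 -> -40 -> -120
  8 -> 5 -> 15
  31 -> 28 -> 84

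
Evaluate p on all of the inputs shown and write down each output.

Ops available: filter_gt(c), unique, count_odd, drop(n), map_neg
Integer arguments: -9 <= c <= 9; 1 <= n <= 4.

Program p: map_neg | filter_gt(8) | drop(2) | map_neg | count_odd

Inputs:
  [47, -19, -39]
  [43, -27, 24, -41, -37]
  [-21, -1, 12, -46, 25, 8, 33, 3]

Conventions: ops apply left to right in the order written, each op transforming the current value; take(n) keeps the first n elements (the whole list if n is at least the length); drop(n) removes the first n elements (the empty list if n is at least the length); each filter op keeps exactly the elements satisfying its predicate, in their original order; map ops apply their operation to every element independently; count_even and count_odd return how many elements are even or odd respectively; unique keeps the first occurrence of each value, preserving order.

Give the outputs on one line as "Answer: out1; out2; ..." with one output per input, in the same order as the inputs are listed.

Execution, op by op:
  [47, -19, -39] -> [-47, 19, 39] -> [19, 39] -> [] -> [] -> 0
  [43, -27, 24, -41, -37] -> [-43, 27, -24, 41, 37] -> [27, 41, 37] -> [37] -> [-37] -> 1
  [-21, -1, 12, -46, 25, 8, 33, 3] -> [21, 1, -12, 46, -25, -8, -33, -3] -> [21, 46] -> [] -> [] -> 0

0; 1; 0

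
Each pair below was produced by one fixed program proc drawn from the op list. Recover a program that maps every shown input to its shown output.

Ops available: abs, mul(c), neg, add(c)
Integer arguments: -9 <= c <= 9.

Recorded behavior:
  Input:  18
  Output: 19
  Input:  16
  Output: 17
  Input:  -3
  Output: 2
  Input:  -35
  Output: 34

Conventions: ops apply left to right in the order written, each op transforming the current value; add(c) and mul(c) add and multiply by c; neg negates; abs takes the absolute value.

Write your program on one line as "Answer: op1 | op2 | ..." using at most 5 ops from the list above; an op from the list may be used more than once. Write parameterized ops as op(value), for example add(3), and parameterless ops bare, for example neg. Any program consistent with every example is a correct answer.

add(2) | neg | add(1) | abs

Check, running the answer program on each example:
  18 -> 20 -> -20 -> -19 -> 19
  16 -> 18 -> -18 -> -17 -> 17
  -3 -> -1 -> 1 -> 2 -> 2
  -35 -> -33 -> 33 -> 34 -> 34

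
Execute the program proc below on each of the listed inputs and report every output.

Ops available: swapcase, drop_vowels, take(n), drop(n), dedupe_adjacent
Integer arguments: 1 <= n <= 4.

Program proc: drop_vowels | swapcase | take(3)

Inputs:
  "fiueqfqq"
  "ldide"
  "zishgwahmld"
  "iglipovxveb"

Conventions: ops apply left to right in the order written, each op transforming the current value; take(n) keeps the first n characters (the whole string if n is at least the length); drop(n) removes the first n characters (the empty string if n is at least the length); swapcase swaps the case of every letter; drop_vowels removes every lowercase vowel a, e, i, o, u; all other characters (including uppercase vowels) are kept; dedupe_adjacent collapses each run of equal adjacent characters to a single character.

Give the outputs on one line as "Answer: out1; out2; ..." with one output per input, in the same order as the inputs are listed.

Execution, op by op:
  "fiueqfqq" -> "fqfqq" -> "FQFQQ" -> "FQF"
  "ldide" -> "ldd" -> "LDD" -> "LDD"
  "zishgwahmld" -> "zshgwhmld" -> "ZSHGWHMLD" -> "ZSH"
  "iglipovxveb" -> "glpvxvb" -> "GLPVXVB" -> "GLP"

"FQF"; "LDD"; "ZSH"; "GLP"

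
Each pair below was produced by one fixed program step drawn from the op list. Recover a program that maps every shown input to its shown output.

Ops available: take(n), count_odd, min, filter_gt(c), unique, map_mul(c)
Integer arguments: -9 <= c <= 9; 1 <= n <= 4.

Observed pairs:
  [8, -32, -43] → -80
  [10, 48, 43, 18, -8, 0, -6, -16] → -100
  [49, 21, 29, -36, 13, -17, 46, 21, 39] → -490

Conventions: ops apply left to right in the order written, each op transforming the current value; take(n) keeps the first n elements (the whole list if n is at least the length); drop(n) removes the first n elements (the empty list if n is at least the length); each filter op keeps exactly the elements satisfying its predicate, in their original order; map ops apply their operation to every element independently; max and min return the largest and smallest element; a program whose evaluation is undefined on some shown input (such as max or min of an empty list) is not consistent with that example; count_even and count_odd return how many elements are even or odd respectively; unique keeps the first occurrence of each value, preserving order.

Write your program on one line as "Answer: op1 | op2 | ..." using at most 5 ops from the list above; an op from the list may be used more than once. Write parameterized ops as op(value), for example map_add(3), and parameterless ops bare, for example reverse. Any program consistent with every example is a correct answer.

take(1) | map_mul(5) | map_mul(-2) | min

Check, running the answer program on each example:
  [8, -32, -43] -> [8] -> [40] -> [-80] -> -80
  [10, 48, 43, 18, -8, 0, -6, -16] -> [10] -> [50] -> [-100] -> -100
  [49, 21, 29, -36, 13, -17, 46, 21, 39] -> [49] -> [245] -> [-490] -> -490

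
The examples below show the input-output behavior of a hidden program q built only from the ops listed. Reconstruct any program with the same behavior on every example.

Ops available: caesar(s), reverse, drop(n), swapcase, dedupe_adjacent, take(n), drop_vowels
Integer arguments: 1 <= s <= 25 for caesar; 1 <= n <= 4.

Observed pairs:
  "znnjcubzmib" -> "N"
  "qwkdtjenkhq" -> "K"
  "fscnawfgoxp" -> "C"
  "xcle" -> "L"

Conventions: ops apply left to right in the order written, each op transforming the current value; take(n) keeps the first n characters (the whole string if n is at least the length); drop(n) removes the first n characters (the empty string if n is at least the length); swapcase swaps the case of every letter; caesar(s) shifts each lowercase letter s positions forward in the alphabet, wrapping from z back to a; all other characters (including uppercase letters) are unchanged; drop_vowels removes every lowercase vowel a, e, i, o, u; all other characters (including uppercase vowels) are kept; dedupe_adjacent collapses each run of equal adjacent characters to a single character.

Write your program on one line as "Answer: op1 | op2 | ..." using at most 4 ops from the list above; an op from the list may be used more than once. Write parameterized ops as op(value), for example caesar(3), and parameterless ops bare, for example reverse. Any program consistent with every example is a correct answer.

drop_vowels | swapcase | drop(2) | take(1)

Check, running the answer program on each example:
  "znnjcubzmib" -> "znnjcbzmb" -> "ZNNJCBZMB" -> "NJCBZMB" -> "N"
  "qwkdtjenkhq" -> "qwkdtjnkhq" -> "QWKDTJNKHQ" -> "KDTJNKHQ" -> "K"
  "fscnawfgoxp" -> "fscnwfgxp" -> "FSCNWFGXP" -> "CNWFGXP" -> "C"
  "xcle" -> "xcl" -> "XCL" -> "L" -> "L"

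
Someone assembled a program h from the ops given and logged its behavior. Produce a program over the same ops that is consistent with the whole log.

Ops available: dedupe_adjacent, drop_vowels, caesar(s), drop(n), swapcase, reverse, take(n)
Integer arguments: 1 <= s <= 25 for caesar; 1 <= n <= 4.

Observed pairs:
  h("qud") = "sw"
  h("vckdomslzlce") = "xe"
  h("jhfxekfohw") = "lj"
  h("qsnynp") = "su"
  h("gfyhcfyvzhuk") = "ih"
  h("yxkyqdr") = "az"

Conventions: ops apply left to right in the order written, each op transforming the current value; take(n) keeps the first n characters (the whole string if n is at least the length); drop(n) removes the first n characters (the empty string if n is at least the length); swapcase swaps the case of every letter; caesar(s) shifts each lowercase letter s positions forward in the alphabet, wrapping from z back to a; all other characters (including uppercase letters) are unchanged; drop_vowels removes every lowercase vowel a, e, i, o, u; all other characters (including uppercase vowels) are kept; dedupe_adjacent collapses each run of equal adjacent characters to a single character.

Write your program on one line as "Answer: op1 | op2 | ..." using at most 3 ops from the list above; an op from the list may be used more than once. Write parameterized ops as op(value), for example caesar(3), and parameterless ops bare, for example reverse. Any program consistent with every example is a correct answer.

take(2) | caesar(2)

Check, running the answer program on each example:
  "qud" -> "qu" -> "sw"
  "vckdomslzlce" -> "vc" -> "xe"
  "jhfxekfohw" -> "jh" -> "lj"
  "qsnynp" -> "qs" -> "su"
  "gfyhcfyvzhuk" -> "gf" -> "ih"
  "yxkyqdr" -> "yx" -> "az"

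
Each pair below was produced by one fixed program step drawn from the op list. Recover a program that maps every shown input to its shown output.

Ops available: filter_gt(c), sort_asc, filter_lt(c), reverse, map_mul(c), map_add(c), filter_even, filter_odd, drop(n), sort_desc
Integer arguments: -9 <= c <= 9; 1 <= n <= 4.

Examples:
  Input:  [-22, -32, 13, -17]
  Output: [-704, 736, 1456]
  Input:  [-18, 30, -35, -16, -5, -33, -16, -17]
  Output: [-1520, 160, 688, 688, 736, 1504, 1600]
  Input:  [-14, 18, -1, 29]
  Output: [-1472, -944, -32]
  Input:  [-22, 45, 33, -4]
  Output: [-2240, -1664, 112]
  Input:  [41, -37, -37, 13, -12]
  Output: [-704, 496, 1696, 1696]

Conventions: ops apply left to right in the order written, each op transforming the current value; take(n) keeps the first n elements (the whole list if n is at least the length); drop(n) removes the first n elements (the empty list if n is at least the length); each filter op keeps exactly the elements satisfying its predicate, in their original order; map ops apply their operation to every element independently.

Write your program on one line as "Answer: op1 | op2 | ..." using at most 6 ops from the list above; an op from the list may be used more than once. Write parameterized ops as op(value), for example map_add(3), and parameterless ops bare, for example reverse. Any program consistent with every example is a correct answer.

map_mul(-3) | map_add(-5) | map_mul(2) | drop(1) | sort_asc | map_mul(8)

Check, running the answer program on each example:
  [-22, -32, 13, -17] -> [66, 96, -39, 51] -> [61, 91, -44, 46] -> [122, 182, -88, 92] -> [182, -88, 92] -> [-88, 92, 182] -> [-704, 736, 1456]
  [-18, 30, -35, -16, -5, -33, -16, -17] -> [54, -90, 105, 48, 15, 99, 48, 51] -> [49, -95, 100, 43, 10, 94, 43, 46] -> [98, -190, 200, 86, 20, 188, 86, 92] -> [-190, 200, 86, 20, 188, 86, 92] -> [-190, 20, 86, 86, 92, 188, 200] -> [-1520, 160, 688, 688, 736, 1504, 1600]
  [-14, 18, -1, 29] -> [42, -54, 3, -87] -> [37, -59, -2, -92] -> [74, -118, -4, -184] -> [-118, -4, -184] -> [-184, -118, -4] -> [-1472, -944, -32]
  [-22, 45, 33, -4] -> [66, -135, -99, 12] -> [61, -140, -104, 7] -> [122, -280, -208, 14] -> [-280, -208, 14] -> [-280, -208, 14] -> [-2240, -1664, 112]
  [41, -37, -37, 13, -12] -> [-123, 111, 111, -39, 36] -> [-128, 106, 106, -44, 31] -> [-256, 212, 212, -88, 62] -> [212, 212, -88, 62] -> [-88, 62, 212, 212] -> [-704, 496, 1696, 1696]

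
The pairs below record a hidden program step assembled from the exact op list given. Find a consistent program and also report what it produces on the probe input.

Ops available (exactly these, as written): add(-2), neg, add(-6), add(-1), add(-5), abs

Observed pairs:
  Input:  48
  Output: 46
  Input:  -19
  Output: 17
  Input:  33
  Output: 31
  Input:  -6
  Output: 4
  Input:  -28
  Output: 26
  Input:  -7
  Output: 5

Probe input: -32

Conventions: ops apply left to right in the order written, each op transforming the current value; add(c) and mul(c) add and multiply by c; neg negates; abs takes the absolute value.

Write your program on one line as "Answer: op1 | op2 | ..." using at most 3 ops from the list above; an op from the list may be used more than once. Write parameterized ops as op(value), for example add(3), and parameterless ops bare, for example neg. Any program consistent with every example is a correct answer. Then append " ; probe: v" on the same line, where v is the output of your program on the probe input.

abs | add(-2) ; probe: 30

Check, running the answer program on each example:
  48 -> 48 -> 46
  -19 -> 19 -> 17
  33 -> 33 -> 31
  -6 -> 6 -> 4
  -28 -> 28 -> 26
  -7 -> 7 -> 5
  probe: -32 -> 32 -> 30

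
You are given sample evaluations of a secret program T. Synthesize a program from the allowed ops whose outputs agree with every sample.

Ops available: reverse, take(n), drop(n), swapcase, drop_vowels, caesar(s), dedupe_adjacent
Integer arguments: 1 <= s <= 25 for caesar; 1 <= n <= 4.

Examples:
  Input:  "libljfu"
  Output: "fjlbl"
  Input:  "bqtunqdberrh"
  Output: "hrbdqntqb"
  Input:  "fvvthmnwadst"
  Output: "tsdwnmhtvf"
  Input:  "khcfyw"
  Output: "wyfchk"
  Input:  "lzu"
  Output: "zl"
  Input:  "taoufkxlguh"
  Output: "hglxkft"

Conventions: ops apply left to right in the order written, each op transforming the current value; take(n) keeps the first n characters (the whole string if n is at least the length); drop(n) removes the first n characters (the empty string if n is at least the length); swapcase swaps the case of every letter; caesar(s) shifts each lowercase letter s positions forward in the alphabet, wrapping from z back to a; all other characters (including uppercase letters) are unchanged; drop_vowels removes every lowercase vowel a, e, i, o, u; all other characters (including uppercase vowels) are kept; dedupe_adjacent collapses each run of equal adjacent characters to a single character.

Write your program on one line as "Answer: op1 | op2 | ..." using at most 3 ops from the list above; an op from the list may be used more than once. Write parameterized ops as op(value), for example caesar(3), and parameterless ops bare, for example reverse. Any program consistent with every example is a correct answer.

drop_vowels | dedupe_adjacent | reverse

Check, running the answer program on each example:
  "libljfu" -> "lbljf" -> "lbljf" -> "fjlbl"
  "bqtunqdberrh" -> "bqtnqdbrrh" -> "bqtnqdbrh" -> "hrbdqntqb"
  "fvvthmnwadst" -> "fvvthmnwdst" -> "fvthmnwdst" -> "tsdwnmhtvf"
  "khcfyw" -> "khcfyw" -> "khcfyw" -> "wyfchk"
  "lzu" -> "lz" -> "lz" -> "zl"
  "taoufkxlguh" -> "tfkxlgh" -> "tfkxlgh" -> "hglxkft"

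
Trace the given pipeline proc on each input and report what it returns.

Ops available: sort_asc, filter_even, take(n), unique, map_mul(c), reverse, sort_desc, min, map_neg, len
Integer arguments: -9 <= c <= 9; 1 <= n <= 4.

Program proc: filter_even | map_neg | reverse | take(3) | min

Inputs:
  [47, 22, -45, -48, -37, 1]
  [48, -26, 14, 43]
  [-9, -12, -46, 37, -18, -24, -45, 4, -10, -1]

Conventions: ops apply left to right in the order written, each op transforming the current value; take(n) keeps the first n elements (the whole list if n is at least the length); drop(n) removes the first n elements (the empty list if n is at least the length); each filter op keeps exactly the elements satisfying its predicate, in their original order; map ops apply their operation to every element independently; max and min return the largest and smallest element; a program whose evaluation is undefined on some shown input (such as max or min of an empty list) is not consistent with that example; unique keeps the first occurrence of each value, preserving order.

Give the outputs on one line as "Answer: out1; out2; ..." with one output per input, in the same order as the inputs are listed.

Execution, op by op:
  [47, 22, -45, -48, -37, 1] -> [22, -48] -> [-22, 48] -> [48, -22] -> [48, -22] -> -22
  [48, -26, 14, 43] -> [48, -26, 14] -> [-48, 26, -14] -> [-14, 26, -48] -> [-14, 26, -48] -> -48
  [-9, -12, -46, 37, -18, -24, -45, 4, -10, -1] -> [-12, -46, -18, -24, 4, -10] -> [12, 46, 18, 24, -4, 10] -> [10, -4, 24, 18, 46, 12] -> [10, -4, 24] -> -4

-22; -48; -4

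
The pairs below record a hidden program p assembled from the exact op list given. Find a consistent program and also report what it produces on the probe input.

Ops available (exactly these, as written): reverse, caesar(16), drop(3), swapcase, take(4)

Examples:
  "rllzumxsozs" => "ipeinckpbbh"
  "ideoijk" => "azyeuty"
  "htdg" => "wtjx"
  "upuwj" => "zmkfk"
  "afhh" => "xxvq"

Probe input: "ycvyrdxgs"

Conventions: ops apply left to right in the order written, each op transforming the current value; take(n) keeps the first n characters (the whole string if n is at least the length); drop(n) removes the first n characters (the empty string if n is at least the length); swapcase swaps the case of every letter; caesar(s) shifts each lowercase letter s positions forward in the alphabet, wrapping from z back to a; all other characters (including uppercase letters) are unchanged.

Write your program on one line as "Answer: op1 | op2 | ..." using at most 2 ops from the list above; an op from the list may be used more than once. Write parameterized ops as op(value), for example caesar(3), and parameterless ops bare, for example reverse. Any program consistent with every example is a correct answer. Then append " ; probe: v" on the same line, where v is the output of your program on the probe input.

caesar(16) | reverse ; probe: "iwntholso"

Check, running the answer program on each example:
  "rllzumxsozs" -> "hbbpkcniepi" -> "ipeinckpbbh"
  "ideoijk" -> "ytueyza" -> "azyeuty"
  "htdg" -> "xjtw" -> "wtjx"
  "upuwj" -> "kfkmz" -> "zmkfk"
  "afhh" -> "qvxx" -> "xxvq"
  probe: "ycvyrdxgs" -> "oslohtnwi" -> "iwntholso"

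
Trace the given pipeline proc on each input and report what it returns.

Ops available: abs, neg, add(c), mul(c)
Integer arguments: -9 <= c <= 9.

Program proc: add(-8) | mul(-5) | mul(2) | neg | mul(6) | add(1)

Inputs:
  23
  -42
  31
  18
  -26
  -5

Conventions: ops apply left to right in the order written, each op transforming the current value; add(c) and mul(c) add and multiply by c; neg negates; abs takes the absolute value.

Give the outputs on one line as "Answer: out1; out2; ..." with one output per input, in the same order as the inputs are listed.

Execution, op by op:
  23 -> 15 -> -75 -> -150 -> 150 -> 900 -> 901
  -42 -> -50 -> 250 -> 500 -> -500 -> -3000 -> -2999
  31 -> 23 -> -115 -> -230 -> 230 -> 1380 -> 1381
  18 -> 10 -> -50 -> -100 -> 100 -> 600 -> 601
  -26 -> -34 -> 170 -> 340 -> -340 -> -2040 -> -2039
  -5 -> -13 -> 65 -> 130 -> -130 -> -780 -> -779

901; -2999; 1381; 601; -2039; -779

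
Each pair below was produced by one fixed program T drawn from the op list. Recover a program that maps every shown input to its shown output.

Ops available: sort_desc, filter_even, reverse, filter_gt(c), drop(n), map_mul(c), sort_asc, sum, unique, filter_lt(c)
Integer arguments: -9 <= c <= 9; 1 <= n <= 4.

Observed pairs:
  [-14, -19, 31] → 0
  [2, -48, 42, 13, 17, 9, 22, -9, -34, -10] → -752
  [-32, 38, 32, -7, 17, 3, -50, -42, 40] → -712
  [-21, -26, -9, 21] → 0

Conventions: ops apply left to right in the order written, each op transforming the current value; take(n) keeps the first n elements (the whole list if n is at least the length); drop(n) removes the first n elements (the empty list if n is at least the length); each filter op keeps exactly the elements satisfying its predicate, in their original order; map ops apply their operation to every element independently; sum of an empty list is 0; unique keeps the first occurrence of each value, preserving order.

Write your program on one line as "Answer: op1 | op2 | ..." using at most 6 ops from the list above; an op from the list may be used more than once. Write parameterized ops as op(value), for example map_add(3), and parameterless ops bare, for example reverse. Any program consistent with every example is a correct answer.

drop(2) | sort_asc | map_mul(-8) | filter_lt(0) | drop(1) | sum

Check, running the answer program on each example:
  [-14, -19, 31] -> [31] -> [31] -> [-248] -> [-248] -> [] -> 0
  [2, -48, 42, 13, 17, 9, 22, -9, -34, -10] -> [42, 13, 17, 9, 22, -9, -34, -10] -> [-34, -10, -9, 9, 13, 17, 22, 42] -> [272, 80, 72, -72, -104, -136, -176, -336] -> [-72, -104, -136, -176, -336] -> [-104, -136, -176, -336] -> -752
  [-32, 38, 32, -7, 17, 3, -50, -42, 40] -> [32, -7, 17, 3, -50, -42, 40] -> [-50, -42, -7, 3, 17, 32, 40] -> [400, 336, 56, -24, -136, -256, -320] -> [-24, -136, -256, -320] -> [-136, -256, -320] -> -712
  [-21, -26, -9, 21] -> [-9, 21] -> [-9, 21] -> [72, -168] -> [-168] -> [] -> 0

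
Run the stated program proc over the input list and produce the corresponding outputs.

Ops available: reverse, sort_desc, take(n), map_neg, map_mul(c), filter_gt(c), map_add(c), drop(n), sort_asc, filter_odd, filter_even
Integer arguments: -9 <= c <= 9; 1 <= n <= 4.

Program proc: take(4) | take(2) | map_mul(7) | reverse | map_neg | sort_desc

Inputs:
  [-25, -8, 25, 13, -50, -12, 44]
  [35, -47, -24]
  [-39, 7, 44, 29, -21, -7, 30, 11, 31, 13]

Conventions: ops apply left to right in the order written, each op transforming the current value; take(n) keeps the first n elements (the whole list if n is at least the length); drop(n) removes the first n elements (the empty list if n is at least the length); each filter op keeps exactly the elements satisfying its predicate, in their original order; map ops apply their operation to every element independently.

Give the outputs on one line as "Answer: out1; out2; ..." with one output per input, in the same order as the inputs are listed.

Execution, op by op:
  [-25, -8, 25, 13, -50, -12, 44] -> [-25, -8, 25, 13] -> [-25, -8] -> [-175, -56] -> [-56, -175] -> [56, 175] -> [175, 56]
  [35, -47, -24] -> [35, -47, -24] -> [35, -47] -> [245, -329] -> [-329, 245] -> [329, -245] -> [329, -245]
  [-39, 7, 44, 29, -21, -7, 30, 11, 31, 13] -> [-39, 7, 44, 29] -> [-39, 7] -> [-273, 49] -> [49, -273] -> [-49, 273] -> [273, -49]

[175, 56]; [329, -245]; [273, -49]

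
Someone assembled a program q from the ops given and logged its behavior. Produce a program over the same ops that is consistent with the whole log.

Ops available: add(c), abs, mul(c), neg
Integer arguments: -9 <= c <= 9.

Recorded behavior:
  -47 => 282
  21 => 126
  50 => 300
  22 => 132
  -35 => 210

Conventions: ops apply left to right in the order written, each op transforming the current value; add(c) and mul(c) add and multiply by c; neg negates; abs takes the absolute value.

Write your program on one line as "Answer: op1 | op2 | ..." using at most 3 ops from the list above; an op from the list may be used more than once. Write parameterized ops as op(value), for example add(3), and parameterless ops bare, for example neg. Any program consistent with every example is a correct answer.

mul(-3) | abs | mul(2)

Check, running the answer program on each example:
  -47 -> 141 -> 141 -> 282
  21 -> -63 -> 63 -> 126
  50 -> -150 -> 150 -> 300
  22 -> -66 -> 66 -> 132
  -35 -> 105 -> 105 -> 210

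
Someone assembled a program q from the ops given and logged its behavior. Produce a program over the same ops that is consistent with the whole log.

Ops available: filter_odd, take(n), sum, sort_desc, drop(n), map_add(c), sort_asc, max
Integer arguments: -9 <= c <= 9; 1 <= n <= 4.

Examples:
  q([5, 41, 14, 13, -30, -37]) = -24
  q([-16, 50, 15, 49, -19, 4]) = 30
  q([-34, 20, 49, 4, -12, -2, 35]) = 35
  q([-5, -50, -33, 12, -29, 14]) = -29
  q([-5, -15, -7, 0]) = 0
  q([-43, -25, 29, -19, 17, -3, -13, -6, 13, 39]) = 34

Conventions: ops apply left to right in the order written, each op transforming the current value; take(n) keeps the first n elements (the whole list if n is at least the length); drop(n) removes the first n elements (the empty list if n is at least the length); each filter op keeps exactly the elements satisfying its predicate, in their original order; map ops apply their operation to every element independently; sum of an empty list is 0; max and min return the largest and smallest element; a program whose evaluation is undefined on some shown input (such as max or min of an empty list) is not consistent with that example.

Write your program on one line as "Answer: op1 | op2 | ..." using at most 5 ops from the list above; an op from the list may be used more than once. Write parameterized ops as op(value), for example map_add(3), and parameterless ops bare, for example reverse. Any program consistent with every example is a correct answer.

drop(3) | sort_desc | filter_odd | sum

Check, running the answer program on each example:
  [5, 41, 14, 13, -30, -37] -> [13, -30, -37] -> [13, -30, -37] -> [13, -37] -> -24
  [-16, 50, 15, 49, -19, 4] -> [49, -19, 4] -> [49, 4, -19] -> [49, -19] -> 30
  [-34, 20, 49, 4, -12, -2, 35] -> [4, -12, -2, 35] -> [35, 4, -2, -12] -> [35] -> 35
  [-5, -50, -33, 12, -29, 14] -> [12, -29, 14] -> [14, 12, -29] -> [-29] -> -29
  [-5, -15, -7, 0] -> [0] -> [0] -> [] -> 0
  [-43, -25, 29, -19, 17, -3, -13, -6, 13, 39] -> [-19, 17, -3, -13, -6, 13, 39] -> [39, 17, 13, -3, -6, -13, -19] -> [39, 17, 13, -3, -13, -19] -> 34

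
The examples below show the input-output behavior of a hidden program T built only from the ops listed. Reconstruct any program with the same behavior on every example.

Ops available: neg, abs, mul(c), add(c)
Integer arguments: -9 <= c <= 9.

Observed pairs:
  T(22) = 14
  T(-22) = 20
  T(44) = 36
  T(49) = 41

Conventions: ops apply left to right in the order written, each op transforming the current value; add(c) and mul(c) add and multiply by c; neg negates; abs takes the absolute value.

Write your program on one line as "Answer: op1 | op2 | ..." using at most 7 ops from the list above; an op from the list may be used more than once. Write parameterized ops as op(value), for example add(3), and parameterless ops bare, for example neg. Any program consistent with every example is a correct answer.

add(4) | add(-7) | abs | mul(-1) | add(5) | neg

Check, running the answer program on each example:
  22 -> 26 -> 19 -> 19 -> -19 -> -14 -> 14
  -22 -> -18 -> -25 -> 25 -> -25 -> -20 -> 20
  44 -> 48 -> 41 -> 41 -> -41 -> -36 -> 36
  49 -> 53 -> 46 -> 46 -> -46 -> -41 -> 41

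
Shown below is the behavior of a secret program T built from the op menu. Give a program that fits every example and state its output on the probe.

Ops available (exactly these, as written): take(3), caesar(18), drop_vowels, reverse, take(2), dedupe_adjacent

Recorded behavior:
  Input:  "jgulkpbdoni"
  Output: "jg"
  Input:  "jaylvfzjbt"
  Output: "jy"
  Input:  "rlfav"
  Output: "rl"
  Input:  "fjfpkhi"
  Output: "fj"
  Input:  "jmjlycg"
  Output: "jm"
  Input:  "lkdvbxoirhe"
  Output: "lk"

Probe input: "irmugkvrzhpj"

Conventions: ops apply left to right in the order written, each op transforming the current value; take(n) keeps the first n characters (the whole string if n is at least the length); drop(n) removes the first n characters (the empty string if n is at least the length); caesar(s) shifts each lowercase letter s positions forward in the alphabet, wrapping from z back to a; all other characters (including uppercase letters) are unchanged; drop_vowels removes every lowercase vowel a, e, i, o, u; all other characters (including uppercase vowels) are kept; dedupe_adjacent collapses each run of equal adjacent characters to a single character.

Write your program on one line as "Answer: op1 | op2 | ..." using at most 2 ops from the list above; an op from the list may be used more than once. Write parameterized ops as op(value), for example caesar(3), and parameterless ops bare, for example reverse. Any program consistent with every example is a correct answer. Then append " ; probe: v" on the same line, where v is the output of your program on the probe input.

drop_vowels | take(2) ; probe: "rm"

Check, running the answer program on each example:
  "jgulkpbdoni" -> "jglkpbdn" -> "jg"
  "jaylvfzjbt" -> "jylvfzjbt" -> "jy"
  "rlfav" -> "rlfv" -> "rl"
  "fjfpkhi" -> "fjfpkh" -> "fj"
  "jmjlycg" -> "jmjlycg" -> "jm"
  "lkdvbxoirhe" -> "lkdvbxrh" -> "lk"
  probe: "irmugkvrzhpj" -> "rmgkvrzhpj" -> "rm"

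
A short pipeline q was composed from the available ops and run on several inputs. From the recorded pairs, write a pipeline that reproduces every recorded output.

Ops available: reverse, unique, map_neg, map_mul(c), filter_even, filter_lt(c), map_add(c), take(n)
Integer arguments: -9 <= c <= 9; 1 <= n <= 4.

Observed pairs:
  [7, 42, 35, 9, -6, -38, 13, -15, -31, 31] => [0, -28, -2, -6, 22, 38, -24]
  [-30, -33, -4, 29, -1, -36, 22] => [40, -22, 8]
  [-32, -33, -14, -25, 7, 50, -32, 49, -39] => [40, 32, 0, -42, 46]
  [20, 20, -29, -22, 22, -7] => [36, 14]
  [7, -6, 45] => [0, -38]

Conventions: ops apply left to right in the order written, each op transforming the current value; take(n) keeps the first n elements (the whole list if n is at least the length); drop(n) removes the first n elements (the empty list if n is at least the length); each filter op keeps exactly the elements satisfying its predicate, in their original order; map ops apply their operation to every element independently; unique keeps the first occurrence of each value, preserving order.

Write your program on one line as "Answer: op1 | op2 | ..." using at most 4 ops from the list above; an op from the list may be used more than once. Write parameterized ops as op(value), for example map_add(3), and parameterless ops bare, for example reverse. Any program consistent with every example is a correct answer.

map_neg | map_add(7) | filter_even

Check, running the answer program on each example:
  [7, 42, 35, 9, -6, -38, 13, -15, -31, 31] -> [-7, -42, -35, -9, 6, 38, -13, 15, 31, -31] -> [0, -35, -28, -2, 13, 45, -6, 22, 38, -24] -> [0, -28, -2, -6, 22, 38, -24]
  [-30, -33, -4, 29, -1, -36, 22] -> [30, 33, 4, -29, 1, 36, -22] -> [37, 40, 11, -22, 8, 43, -15] -> [40, -22, 8]
  [-32, -33, -14, -25, 7, 50, -32, 49, -39] -> [32, 33, 14, 25, -7, -50, 32, -49, 39] -> [39, 40, 21, 32, 0, -43, 39, -42, 46] -> [40, 32, 0, -42, 46]
  [20, 20, -29, -22, 22, -7] -> [-20, -20, 29, 22, -22, 7] -> [-13, -13, 36, 29, -15, 14] -> [36, 14]
  [7, -6, 45] -> [-7, 6, -45] -> [0, 13, -38] -> [0, -38]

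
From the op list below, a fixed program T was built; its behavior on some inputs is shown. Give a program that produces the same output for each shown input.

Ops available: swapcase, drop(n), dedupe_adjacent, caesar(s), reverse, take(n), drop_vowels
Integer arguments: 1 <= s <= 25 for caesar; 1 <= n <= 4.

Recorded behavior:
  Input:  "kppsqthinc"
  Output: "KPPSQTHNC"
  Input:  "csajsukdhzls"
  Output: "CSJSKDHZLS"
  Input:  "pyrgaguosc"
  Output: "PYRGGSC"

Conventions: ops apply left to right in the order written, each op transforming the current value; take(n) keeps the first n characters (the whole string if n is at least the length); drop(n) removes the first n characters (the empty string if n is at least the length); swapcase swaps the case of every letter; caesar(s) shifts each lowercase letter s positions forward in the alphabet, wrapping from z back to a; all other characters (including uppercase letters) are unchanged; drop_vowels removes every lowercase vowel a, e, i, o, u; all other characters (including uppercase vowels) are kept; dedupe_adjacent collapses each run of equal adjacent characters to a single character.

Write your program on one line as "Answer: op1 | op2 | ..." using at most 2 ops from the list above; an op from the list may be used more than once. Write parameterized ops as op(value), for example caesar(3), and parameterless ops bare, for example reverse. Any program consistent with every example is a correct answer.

drop_vowels | swapcase

Check, running the answer program on each example:
  "kppsqthinc" -> "kppsqthnc" -> "KPPSQTHNC"
  "csajsukdhzls" -> "csjskdhzls" -> "CSJSKDHZLS"
  "pyrgaguosc" -> "pyrggsc" -> "PYRGGSC"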